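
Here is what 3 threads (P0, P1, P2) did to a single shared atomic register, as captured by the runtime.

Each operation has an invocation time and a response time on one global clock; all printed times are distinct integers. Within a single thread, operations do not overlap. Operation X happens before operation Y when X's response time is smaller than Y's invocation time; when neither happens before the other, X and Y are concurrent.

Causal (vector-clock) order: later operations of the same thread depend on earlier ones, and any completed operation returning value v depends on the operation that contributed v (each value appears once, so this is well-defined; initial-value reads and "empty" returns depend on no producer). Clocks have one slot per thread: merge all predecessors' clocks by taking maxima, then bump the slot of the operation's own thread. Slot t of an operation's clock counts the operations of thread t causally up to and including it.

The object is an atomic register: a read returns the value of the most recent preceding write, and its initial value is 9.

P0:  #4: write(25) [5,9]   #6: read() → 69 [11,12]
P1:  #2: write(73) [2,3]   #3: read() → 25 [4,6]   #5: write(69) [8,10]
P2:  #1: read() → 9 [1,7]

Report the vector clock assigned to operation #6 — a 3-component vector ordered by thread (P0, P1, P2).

#1 (invocation 1): nothing precedes it; P2's component alone gives (0, 0, 1)
#2 (invocation 2): nothing precedes it; P1's component alone gives (0, 1, 0)
#4 (invocation 5): nothing precedes it; P0's component alone gives (1, 0, 0)
merge at #3 (invoked 4): VC(#2)=(0, 1, 0), VC(#4)=(1, 0, 0), own-thread bump on P1 → (1, 2, 0)
merge at #5 (invoked 8): VC(#3)=(1, 2, 0), own-thread bump on P1 → (1, 3, 0)
merge at #6 (invoked 11): VC(#4)=(1, 0, 0), VC(#5)=(1, 3, 0), own-thread bump on P0 → (2, 3, 0)
target: VC(#6) = (2, 3, 0)

(2, 3, 0)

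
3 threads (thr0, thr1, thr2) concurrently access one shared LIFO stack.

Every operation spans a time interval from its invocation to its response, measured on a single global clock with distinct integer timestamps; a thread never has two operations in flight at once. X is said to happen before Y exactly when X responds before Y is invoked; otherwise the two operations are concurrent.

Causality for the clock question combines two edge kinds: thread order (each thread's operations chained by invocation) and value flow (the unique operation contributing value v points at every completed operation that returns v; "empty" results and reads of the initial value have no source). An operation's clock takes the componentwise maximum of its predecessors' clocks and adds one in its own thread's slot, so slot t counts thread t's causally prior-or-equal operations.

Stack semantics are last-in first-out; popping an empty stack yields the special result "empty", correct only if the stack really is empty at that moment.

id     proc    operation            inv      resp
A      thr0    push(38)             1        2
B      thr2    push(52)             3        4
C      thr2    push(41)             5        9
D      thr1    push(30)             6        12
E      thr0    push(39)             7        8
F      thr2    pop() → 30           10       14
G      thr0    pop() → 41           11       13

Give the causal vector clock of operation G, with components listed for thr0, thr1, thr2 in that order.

invoked at 3, B has no predecessors; its own thr2 bump gives (0, 0, 1)
invoked at 6, D has no predecessors; its own thr1 bump gives (0, 1, 0)
invoked at 1, A has no predecessors; its own thr0 bump gives (1, 0, 0)
C (invocation 5): componentwise max over VC(B)=(0, 0, 1), +1 at thr2, giving (0, 0, 2)
E (invocation 7): componentwise max over VC(A)=(1, 0, 0), +1 at thr0, giving (2, 0, 0)
F (invocation 10): componentwise max over VC(C)=(0, 0, 2), VC(D)=(0, 1, 0), +1 at thr2, giving (0, 1, 3)
G (invocation 11): componentwise max over VC(C)=(0, 0, 2), VC(E)=(2, 0, 0), +1 at thr0, giving (3, 0, 2)
target: VC(G) = (3, 0, 2)

(3, 0, 2)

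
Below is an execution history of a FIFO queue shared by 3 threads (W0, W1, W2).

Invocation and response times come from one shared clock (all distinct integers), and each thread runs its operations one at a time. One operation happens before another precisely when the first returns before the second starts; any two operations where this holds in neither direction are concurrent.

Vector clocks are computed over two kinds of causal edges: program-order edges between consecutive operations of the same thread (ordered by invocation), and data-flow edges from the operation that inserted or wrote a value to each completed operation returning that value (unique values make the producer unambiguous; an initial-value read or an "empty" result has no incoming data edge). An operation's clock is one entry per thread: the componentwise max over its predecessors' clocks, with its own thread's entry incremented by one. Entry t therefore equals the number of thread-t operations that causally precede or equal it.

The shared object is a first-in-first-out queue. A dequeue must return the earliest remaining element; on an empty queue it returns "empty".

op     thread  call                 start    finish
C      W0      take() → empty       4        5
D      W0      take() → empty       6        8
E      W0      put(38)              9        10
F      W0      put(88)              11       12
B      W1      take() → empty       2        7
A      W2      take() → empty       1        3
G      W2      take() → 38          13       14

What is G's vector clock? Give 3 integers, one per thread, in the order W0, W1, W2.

(3, 0, 2)

root op A, invoked 1: fresh clock plus W2's own tick → (0, 0, 1)
root op B, invoked 2: fresh clock plus W1's own tick → (0, 1, 0)
root op C, invoked 4: fresh clock plus W0's own tick → (1, 0, 0)
VC(D, invoked at 6): max of VC(C)=(1, 0, 0), then +1 on thread W0 → (2, 0, 0)
VC(E, invoked at 9): max of VC(D)=(2, 0, 0), then +1 on thread W0 → (3, 0, 0)
VC(F, invoked at 11): max of VC(E)=(3, 0, 0), then +1 on thread W0 → (4, 0, 0)
VC(G, invoked at 13): max of VC(A)=(0, 0, 1), VC(E)=(3, 0, 0), then +1 on thread W2 → (3, 0, 2)
target: VC(G) = (3, 0, 2)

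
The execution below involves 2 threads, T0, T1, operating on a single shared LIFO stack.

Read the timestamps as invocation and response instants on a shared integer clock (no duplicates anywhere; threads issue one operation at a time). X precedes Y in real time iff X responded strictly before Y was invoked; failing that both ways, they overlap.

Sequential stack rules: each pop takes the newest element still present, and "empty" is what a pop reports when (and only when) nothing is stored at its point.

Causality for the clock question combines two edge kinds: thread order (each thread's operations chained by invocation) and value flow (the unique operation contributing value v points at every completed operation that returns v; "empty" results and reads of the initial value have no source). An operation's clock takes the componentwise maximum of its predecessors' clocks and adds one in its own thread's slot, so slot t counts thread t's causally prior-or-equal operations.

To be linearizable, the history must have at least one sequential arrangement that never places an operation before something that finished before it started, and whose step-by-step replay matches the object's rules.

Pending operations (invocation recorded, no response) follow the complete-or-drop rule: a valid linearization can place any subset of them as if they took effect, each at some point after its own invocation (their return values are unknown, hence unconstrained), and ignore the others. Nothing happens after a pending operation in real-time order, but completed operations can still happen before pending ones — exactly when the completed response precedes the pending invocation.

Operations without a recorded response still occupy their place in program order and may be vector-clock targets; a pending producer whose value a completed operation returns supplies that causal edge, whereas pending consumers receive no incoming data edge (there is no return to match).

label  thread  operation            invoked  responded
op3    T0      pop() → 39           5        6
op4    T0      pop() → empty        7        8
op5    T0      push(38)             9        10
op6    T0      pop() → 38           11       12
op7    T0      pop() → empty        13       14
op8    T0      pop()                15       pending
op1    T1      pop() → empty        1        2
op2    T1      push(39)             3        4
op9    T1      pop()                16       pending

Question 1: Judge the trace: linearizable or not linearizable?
linearizable

a witness: op1, op2, op3, op4, op5, op6, op7
1. op1 pop() → empty, leaving stack <>
2. op2 push(39), leaving stack <39>
3. op3 pop() → 39, leaving stack <>
4. op4 pop() → empty, leaving stack <>
5. op5 push(38), leaving stack <38>
6. op6 pop() → 38, leaving stack <>
7. op7 pop() → empty, leaving stack <>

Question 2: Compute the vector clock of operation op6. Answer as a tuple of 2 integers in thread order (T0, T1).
(4, 2)

root op op1, invoked 1: fresh clock plus T1's own tick → (0, 1)
from VC(op1)=(0, 1), op2 (invoked 3) maxes components and bumps T1 → (0, 2)
from VC(op2)=(0, 2), op9 (invoked 16) maxes components and bumps T1 → (0, 3)
from VC(op2)=(0, 2), op3 (invoked 5) maxes components and bumps T0 → (1, 2)
from VC(op3)=(1, 2), op4 (invoked 7) maxes components and bumps T0 → (2, 2)
from VC(op4)=(2, 2), op5 (invoked 9) maxes components and bumps T0 → (3, 2)
from VC(op5)=(3, 2), op6 (invoked 11) maxes components and bumps T0 → (4, 2)
from VC(op6)=(4, 2), op7 (invoked 13) maxes components and bumps T0 → (5, 2)
from VC(op7)=(5, 2), op8 (invoked 15) maxes components and bumps T0 → (6, 2)
target: VC(op6) = (4, 2)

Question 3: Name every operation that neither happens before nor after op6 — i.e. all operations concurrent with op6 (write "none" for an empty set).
none

op6 spans [11,12]: anything still running between times 11 and 12 counts as concurrent
op1 [1,2]: before
op2 [3,4]: before
op3 [5,6]: before
op4 [7,8]: before
op5 [9,10]: before
op7 [13,14]: after
op8 [15,…): after
op9 [16,…): after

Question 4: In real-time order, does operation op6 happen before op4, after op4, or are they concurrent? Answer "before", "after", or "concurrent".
after

op6 spans [11,12], op4 spans [7,8]
resp(op4)=8 < inv(op6)=11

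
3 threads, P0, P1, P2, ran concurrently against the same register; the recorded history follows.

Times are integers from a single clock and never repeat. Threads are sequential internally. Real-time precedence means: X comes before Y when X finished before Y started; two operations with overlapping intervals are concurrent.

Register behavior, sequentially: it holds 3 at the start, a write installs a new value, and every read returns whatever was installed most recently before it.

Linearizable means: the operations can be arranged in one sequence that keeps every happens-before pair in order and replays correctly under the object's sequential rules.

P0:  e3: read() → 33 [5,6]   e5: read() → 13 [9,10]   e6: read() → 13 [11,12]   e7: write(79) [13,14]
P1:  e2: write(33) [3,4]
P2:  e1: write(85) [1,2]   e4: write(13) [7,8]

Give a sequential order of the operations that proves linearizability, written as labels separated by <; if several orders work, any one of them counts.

e1 < e2 < e3 < e4 < e5 < e6 < e7

1. e1 write(85), leaving value 85
2. e2 write(33), leaving value 33
3. e3 read() → 33, leaving value 33
4. e4 write(13), leaving value 13
5. e5 read() → 13, leaving value 13
6. e6 read() → 13, leaving value 13
7. e7 write(79), leaving value 79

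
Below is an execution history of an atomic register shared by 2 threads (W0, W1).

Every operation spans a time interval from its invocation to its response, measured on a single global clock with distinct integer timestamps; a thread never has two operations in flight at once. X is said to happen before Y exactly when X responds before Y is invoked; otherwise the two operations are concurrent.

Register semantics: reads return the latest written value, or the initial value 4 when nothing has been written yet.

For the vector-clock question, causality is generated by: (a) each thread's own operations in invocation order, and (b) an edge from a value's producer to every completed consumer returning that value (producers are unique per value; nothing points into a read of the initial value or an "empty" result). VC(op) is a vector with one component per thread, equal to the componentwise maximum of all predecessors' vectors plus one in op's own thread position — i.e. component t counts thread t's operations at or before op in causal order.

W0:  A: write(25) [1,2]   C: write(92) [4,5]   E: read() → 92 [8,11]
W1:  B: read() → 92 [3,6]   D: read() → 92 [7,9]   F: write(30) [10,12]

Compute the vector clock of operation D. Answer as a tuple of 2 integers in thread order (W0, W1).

(2, 2)

invoked at 1, A has no predecessors; its own W0 bump gives (1, 0)
C (invocation 4): componentwise max over VC(A)=(1, 0), +1 at W0, giving (2, 0)
B (invocation 3): componentwise max over VC(C)=(2, 0), +1 at W1, giving (2, 1)
E (invocation 8): componentwise max over VC(C)=(2, 0), +1 at W0, giving (3, 0)
D (invocation 7): componentwise max over VC(B)=(2, 1), VC(C)=(2, 0), +1 at W1, giving (2, 2)
F (invocation 10): componentwise max over VC(D)=(2, 2), +1 at W1, giving (2, 3)
target: VC(D) = (2, 2)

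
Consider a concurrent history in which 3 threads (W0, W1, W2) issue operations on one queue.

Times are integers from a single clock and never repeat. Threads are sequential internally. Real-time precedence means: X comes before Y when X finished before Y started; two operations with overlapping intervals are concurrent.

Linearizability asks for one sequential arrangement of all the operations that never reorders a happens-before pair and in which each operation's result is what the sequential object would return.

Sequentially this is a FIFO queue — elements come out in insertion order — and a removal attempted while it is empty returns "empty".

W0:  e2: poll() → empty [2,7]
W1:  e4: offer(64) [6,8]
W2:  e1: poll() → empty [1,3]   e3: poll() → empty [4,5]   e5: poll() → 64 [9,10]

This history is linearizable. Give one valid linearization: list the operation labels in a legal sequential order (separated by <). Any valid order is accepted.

e1 < e2 < e3 < e4 < e5

1. e1 poll() → empty, leaving queue <>
2. e2 poll() → empty, leaving queue <>
3. e3 poll() → empty, leaving queue <>
4. e4 offer(64), leaving queue <64>
5. e5 poll() → 64, leaving queue <>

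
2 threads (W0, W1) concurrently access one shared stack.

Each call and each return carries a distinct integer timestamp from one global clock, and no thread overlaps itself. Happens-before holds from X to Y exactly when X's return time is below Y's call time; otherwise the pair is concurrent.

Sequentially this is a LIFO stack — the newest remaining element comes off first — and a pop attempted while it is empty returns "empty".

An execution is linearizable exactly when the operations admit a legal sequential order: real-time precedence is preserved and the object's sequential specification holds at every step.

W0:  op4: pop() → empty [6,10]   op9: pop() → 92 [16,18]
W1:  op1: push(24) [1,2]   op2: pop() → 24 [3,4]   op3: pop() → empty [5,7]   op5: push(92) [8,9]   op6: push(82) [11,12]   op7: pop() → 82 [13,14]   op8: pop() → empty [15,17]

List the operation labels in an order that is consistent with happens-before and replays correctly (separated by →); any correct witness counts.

op1 → op2 → op3 → op4 → op5 → op6 → op7 → op9 → op8

after step 1 (op1 push(24)): stack <24>
after step 2 (op2 pop() → 24): stack <>
after step 3 (op3 pop() → empty): stack <>
after step 4 (op4 pop() → empty): stack <>
after step 5 (op5 push(92)): stack <92>
after step 6 (op6 push(82)): stack <92,82>
after step 7 (op7 pop() → 82): stack <92>
after step 8 (op9 pop() → 92): stack <>
after step 9 (op8 pop() → empty): stack <>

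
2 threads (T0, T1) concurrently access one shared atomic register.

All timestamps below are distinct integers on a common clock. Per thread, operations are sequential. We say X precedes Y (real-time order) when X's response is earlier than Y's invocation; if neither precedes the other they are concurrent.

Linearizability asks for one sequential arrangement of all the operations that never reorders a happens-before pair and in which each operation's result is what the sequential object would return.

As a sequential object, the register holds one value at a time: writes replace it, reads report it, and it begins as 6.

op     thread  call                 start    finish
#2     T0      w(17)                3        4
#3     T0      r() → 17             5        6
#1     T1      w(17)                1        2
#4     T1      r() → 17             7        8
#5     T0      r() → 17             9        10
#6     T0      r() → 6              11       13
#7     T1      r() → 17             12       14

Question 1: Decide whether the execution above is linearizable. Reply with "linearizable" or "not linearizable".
not linearizable

events 1..12 are fine; event 13 — the response of #6 at time 13 — makes the prefix non-linearizable
exactly one order of the 6 completed ops respects real time; the atomic register replay fails
no completion choice of the 1 pending operation (#7) rescues it — every subset was tried
one such order, #1, #2, #3, #4, #5, #6 (pending dropped), breaks at step 6 where #6 r() → 6 is illegal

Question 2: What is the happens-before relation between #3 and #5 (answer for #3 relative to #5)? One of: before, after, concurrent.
before

#3 spans [5,6], #5 spans [9,10]
resp(#3)=6 < inv(#5)=9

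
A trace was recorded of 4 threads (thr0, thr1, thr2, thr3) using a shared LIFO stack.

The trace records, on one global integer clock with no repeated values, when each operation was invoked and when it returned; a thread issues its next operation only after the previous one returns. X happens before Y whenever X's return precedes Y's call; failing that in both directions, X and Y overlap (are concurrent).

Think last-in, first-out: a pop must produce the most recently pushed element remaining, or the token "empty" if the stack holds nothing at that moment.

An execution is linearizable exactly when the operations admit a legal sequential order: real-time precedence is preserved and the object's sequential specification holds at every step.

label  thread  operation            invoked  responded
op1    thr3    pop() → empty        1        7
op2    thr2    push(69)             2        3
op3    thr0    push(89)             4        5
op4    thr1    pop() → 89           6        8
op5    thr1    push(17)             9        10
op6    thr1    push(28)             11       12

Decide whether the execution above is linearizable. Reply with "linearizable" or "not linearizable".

linearizable

witness order: op1, op2, op3, op4, op5, op6
1. op1 pop() → empty, leaving stack <>
2. op2 push(69), leaving stack <69>
3. op3 push(89), leaving stack <69,89>
4. op4 pop() → 89, leaving stack <69>
5. op5 push(17), leaving stack <69,17>
6. op6 push(28), leaving stack <69,17,28>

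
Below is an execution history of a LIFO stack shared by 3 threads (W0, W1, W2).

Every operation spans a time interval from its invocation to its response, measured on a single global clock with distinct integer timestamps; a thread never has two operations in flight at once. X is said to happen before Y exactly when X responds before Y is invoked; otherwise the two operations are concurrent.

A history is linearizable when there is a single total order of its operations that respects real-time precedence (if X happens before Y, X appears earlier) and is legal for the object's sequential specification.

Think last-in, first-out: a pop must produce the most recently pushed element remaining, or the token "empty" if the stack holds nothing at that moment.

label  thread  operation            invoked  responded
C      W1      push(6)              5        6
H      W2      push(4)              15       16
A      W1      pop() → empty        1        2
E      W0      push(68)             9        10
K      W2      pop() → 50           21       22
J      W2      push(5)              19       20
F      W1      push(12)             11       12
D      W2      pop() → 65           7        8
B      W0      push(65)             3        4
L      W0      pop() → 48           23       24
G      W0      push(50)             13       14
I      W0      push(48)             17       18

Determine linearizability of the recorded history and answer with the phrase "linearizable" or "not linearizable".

already the first 8 events (up to D's response at time 8) admit no linearization; the first 7 still do
exhaustive check: the 4 completed LIFO stack ops admit one real-time order; illegal
e.g. A, B, C, D: illegal at step 4, since D pop() → 65 cannot apply there

not linearizable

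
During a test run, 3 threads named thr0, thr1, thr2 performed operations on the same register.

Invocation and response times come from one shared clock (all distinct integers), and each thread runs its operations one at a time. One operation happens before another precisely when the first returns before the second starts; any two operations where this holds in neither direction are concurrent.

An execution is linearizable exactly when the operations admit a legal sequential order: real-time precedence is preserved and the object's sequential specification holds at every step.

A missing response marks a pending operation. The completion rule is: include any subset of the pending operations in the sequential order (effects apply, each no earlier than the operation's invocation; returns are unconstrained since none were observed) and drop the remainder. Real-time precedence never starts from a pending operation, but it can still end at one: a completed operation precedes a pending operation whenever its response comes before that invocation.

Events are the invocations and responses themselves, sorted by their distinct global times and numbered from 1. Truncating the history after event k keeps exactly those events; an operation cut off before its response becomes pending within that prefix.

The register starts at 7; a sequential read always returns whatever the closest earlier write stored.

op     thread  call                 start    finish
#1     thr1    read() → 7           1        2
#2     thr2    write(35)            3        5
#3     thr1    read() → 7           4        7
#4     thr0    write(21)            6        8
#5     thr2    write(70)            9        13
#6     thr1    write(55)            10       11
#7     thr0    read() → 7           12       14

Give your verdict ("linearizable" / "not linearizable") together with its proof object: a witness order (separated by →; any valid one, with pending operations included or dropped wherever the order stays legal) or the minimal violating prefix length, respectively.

not linearizable — minimal violating prefix: 14 events

the violation lands at event 14, #7's response at time 14: events 1..13 linearize, events 1..14 do not
all 9 real-time-respecting orders fail — 7 completed register operations, no legal replay
take #1, #2, #3, #4, #5, #6, #7: step 3 already fails, because #3 read() → 7 cannot occur there
take #1, #2, #3, #4, #6, #5, #7: step 3 already fails, because #3 read() → 7 cannot occur there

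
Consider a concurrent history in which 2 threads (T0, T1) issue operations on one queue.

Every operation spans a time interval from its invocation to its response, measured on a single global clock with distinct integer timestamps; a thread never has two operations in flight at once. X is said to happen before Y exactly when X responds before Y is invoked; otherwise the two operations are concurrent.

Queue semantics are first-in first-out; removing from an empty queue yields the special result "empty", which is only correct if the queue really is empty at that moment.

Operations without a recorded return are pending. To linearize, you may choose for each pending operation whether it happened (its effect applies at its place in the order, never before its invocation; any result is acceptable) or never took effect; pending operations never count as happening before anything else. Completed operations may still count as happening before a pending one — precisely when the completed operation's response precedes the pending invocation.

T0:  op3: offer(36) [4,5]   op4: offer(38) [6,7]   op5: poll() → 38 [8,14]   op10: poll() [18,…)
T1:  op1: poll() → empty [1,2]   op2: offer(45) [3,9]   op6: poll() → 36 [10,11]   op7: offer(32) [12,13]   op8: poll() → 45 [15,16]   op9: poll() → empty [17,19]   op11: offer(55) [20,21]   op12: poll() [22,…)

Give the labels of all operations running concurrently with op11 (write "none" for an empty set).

op11 spans [20,21]; an op avoiding the whole window 20..21 is ordered, any other is concurrent
op1 [1,2]: before
op2 [3,9]: before
op3 [4,5]: before
op4 [6,7]: before
op5 [8,14]: before
op6 [10,11]: before
op7 [12,13]: before
op8 [15,16]: before
op9 [17,19]: before
op10 [18,…): concurrent
op12 [22,…): after

op10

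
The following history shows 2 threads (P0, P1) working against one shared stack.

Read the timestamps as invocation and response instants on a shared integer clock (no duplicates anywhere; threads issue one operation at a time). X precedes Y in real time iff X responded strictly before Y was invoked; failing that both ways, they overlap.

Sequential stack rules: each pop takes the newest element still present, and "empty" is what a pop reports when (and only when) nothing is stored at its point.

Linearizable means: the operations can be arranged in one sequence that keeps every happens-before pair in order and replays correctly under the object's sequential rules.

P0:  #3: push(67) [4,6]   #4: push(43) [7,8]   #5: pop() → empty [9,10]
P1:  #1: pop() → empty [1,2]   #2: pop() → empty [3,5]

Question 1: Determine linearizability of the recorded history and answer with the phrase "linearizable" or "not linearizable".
prefix check: 1..9 passes, 1..10 fails once #5's time-10 response joins
checked exhaustively: 2 real-time-consistent orders of 5 completed operations, zero legal stack replays
for example #1, #2, #3, #4, #5 fails at step 5: #5 pop() → empty is not legal there
for example #1, #3, #2, #4, #5 fails at step 3: #2 pop() → empty is not legal there

not linearizable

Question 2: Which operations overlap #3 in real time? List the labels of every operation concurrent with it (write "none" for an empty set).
#3 runs from 4 to 6; window-overlapping ops are concurrent
#1 [1,2]: before
#2 [3,5]: concurrent
#4 [7,8]: after
#5 [9,10]: after

#2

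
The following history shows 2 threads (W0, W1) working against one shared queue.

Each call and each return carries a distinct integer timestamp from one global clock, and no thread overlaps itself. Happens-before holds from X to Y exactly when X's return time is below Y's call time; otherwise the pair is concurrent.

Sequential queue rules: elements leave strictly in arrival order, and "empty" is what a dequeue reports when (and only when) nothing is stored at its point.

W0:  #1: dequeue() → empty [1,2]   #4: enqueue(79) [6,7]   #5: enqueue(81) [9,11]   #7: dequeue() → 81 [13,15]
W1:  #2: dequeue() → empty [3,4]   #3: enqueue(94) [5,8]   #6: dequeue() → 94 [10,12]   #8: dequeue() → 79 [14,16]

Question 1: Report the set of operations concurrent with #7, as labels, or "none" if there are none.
Answer: #8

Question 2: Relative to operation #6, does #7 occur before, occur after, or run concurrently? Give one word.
Answer: after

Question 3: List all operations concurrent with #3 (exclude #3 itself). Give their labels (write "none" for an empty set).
Answer: #4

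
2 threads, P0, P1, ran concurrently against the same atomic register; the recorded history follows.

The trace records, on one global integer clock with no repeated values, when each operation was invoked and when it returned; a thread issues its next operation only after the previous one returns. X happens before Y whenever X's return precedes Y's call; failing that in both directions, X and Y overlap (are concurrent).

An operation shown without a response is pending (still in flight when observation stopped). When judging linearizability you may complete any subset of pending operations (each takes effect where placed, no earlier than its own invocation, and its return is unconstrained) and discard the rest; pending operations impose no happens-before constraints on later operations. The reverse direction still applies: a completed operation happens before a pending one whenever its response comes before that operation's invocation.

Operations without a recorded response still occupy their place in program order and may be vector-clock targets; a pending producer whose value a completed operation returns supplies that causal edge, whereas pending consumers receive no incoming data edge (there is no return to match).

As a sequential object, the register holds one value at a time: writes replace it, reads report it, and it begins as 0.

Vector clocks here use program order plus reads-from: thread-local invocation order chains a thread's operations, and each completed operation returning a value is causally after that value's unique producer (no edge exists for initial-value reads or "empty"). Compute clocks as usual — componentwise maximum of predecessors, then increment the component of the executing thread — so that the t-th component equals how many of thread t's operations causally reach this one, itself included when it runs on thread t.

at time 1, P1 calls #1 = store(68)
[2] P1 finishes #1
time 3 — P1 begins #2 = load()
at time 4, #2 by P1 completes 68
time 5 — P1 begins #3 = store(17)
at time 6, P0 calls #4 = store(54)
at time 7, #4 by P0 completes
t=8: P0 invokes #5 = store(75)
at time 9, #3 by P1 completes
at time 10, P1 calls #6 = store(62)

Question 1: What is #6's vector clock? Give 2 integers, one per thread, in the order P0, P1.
(0, 4)

root op #1, invoked 1: fresh clock plus P1's own tick → (0, 1)
root op #4, invoked 6: fresh clock plus P0's own tick → (1, 0)
VC(#2, invoked at 3): max of VC(#1)=(0, 1), then +1 on thread P1 → (0, 2)
VC(#5, invoked at 8): max of VC(#4)=(1, 0), then +1 on thread P0 → (2, 0)
VC(#3, invoked at 5): max of VC(#2)=(0, 2), then +1 on thread P1 → (0, 3)
VC(#6, invoked at 10): max of VC(#3)=(0, 3), then +1 on thread P1 → (0, 4)
target: VC(#6) = (0, 4)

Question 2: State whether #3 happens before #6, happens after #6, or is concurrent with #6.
before

#3 spans [5,9], #6 spans [10,…)
resp(#3)=9 < inv(#6)=10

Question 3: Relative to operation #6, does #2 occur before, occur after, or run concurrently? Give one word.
before

#2 spans [3,4], #6 spans [10,…)
resp(#2)=4 < inv(#6)=10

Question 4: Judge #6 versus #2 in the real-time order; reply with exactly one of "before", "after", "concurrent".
after

#6 spans [10,…), #2 spans [3,4]
resp(#2)=4 < inv(#6)=10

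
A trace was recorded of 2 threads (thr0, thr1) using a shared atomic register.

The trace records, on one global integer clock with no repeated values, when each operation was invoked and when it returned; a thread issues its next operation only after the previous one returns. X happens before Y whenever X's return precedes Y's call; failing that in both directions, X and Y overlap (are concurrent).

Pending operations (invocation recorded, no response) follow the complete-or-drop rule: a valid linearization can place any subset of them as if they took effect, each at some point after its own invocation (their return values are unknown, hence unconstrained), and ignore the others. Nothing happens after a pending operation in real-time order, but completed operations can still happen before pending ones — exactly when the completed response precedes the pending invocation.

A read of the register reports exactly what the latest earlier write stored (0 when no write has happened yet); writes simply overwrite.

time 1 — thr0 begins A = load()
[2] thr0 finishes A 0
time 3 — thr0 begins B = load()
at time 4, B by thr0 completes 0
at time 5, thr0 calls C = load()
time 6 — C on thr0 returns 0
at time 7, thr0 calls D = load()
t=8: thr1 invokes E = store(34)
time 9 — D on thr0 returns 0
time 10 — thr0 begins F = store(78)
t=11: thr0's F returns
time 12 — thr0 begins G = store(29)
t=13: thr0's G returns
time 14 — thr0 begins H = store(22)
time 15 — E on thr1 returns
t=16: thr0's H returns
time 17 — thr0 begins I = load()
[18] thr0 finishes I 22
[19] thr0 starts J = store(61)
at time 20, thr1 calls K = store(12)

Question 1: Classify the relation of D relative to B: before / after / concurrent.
after

D spans [7,9], B spans [3,4]
resp(B)=4 < inv(D)=7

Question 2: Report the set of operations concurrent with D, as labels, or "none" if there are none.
E

overlap test against D [7,9]: concurrent iff the interval meets 7..9
A [1,2]: before
B [3,4]: before
C [5,6]: before
E [8,15]: concurrent
F [10,11]: after
G [12,13]: after
H [14,16]: after
I [17,18]: after
J [19,…): after
K [20,…): after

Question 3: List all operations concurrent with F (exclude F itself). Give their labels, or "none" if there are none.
E

concurrent with F ([10,11]): every op whose interval crosses 10..11
A [1,2]: before
B [3,4]: before
C [5,6]: before
D [7,9]: before
E [8,15]: concurrent
G [12,13]: after
H [14,16]: after
I [17,18]: after
J [19,…): after
K [20,…): after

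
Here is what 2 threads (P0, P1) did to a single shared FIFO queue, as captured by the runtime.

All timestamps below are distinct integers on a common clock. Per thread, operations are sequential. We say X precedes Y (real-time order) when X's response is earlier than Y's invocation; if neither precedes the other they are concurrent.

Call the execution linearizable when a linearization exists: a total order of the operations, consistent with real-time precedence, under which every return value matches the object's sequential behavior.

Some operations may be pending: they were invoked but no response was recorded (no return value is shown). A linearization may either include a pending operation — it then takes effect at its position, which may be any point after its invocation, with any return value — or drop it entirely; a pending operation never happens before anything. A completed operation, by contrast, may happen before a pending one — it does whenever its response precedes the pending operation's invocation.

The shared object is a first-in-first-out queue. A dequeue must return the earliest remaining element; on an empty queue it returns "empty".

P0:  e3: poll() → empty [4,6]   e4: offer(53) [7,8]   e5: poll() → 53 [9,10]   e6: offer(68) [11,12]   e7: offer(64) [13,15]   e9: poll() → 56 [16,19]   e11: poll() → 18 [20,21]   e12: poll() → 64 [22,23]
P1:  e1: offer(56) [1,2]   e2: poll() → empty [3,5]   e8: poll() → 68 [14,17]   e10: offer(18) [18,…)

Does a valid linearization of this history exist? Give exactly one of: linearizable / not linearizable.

not linearizable

prefix check: 1..5 passes, 1..6 fails once e3's time-6 response joins
real-time-consistent orders of the 3 completed operations: 2 — all fail the FIFO queue replay
take e1, e2, e3: step 2 already fails, because e2 poll() → empty cannot occur there
take e1, e3, e2: step 2 already fails, because e3 poll() → empty cannot occur there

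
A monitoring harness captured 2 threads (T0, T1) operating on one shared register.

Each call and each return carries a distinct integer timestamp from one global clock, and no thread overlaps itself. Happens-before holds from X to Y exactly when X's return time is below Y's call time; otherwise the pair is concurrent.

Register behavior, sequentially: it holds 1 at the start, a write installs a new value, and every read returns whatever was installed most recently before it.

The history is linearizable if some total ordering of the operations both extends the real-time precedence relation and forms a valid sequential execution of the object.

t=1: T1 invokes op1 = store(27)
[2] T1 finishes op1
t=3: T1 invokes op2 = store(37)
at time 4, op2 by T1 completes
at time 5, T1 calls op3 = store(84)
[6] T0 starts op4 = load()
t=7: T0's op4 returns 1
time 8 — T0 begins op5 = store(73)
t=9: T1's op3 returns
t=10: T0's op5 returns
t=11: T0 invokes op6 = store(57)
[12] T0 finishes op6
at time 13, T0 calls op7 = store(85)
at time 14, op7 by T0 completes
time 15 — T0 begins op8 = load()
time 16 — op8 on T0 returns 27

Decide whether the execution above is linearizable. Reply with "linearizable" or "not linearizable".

not linearizable

through event 6 a valid linearization exists; event 7 (op4 responding at time 7) ends that
exactly one order of the 3 completed ops respects real time; the register replay fails
no completion choice of the 1 pending operation (op3) rescues it — every subset was tried
take op1, op2, op4 (pending dropped): step 3 already fails, because op4 load() → 1 cannot occur there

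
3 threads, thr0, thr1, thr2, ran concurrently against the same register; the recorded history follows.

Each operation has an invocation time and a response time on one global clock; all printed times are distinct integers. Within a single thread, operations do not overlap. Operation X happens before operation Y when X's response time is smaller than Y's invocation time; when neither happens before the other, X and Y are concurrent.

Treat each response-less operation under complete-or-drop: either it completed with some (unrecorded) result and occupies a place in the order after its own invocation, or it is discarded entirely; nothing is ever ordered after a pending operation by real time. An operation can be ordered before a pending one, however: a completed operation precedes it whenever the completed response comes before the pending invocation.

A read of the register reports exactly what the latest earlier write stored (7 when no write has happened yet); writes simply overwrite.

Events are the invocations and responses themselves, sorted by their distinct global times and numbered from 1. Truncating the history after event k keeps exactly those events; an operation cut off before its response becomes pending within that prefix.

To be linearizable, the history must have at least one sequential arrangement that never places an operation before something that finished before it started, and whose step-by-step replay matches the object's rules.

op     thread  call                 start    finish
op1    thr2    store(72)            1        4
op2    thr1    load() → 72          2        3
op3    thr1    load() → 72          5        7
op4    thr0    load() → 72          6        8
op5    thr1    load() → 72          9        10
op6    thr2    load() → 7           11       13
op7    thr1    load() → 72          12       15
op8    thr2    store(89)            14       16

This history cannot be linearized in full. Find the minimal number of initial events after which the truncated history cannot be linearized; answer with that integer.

events 1..12 are linearizable, e.g. via op1, op2, op3, op4, op5:
step 1: op1 store(72) — value 72
step 2: op2 load() → 72 — value 72
step 3: op3 load() → 72 — value 72
step 4: op4 load() → 72 — value 72
step 5: op5 load() → 72 — value 72
at event 13 (op6's time-13 response) nothing linearizes any more
no completion choice of the 1 pending operation (op7) rescues it — every subset was tried
take op1, op2, op3, op4, op5, op6 (pending dropped): step 6 already fails, because op6 load() → 7 cannot occur there
take op1, op2, op4, op3, op5, op6 (pending dropped): step 6 already fails, because op6 load() → 7 cannot occur there

13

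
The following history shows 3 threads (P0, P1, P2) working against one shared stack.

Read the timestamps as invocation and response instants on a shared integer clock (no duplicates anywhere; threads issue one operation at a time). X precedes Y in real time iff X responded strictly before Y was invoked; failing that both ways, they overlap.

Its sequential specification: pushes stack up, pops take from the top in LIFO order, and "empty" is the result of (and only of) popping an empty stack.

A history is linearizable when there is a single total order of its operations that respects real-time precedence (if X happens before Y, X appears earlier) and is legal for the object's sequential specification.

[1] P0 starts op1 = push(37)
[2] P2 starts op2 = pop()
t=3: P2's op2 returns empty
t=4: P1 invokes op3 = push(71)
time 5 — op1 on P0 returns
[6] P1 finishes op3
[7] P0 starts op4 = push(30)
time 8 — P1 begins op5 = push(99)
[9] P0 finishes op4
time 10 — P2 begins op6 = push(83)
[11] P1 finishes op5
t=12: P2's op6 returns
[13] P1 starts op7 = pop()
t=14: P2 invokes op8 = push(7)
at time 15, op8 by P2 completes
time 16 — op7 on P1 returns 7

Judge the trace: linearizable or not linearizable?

linearizable

witness order: op2, op1, op3, op4, op5, op6, op8, op7
after step 1 (op2 pop() → empty): stack <>
after step 2 (op1 push(37)): stack <37>
after step 3 (op3 push(71)): stack <37,71>
after step 4 (op4 push(30)): stack <37,71,30>
after step 5 (op5 push(99)): stack <37,71,30,99>
after step 6 (op6 push(83)): stack <37,71,30,99,83>
after step 7 (op8 push(7)): stack <37,71,30,99,83,7>
after step 8 (op7 pop() → 7): stack <37,71,30,99,83>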